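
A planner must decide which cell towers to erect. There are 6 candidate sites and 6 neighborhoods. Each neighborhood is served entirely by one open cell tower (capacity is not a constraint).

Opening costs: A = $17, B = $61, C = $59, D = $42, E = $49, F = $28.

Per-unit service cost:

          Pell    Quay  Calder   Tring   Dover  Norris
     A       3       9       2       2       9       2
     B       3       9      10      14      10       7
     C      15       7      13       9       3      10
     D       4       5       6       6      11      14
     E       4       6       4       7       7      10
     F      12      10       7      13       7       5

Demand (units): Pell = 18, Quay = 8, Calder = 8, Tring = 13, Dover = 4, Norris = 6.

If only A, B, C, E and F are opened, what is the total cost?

Total cost: 382

Each neighborhood is assigned to its cheapest site among the open ones.
{A, B, C, E, F}: Pell→A 3·18=54, Quay→E 6·8=48, Calder→A 2·8=16, Tring→A 2·13=26, Dover→C 3·4=12, Norris→A 2·6=12. Service 168; fixed 214; total 382.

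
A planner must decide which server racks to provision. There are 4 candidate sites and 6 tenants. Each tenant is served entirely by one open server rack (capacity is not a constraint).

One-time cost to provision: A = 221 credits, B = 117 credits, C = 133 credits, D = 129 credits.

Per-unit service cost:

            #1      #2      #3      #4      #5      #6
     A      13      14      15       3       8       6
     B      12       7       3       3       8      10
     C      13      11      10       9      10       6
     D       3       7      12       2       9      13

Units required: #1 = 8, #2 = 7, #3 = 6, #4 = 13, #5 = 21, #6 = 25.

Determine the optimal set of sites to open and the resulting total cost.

Open B only; minimum total cost 737.

For any fixed open set, each tenant goes to its cheapest open site; total = fixed + service.
{B}: #1→B 12·8=96, #2→B 7·7=49, #3→B 3·6=18, #4→B 3·13=39, #5→B 8·21=168, #6→B 10·25=250. Service 620; fixed 117; total 737.
{C, D}: service 498 + fixed 262 = 760
{B, C}: #1→B 12·8=96, #2→B 7·7=49, #3→B 3·6=18, #4→B 3·13=39, #5→B 8·21=168, #6→C 6·25=150. Service 520; fixed 250; total 770.
{A, B, C, D}: #1→D 3·8=24, #2→B 7·7=49, #3→B 3·6=18, #4→D 2·13=26, #5→A 8·21=168, #6→A 6·25=150. Service 435; fixed 600; total 1035.
No other subset beats 737.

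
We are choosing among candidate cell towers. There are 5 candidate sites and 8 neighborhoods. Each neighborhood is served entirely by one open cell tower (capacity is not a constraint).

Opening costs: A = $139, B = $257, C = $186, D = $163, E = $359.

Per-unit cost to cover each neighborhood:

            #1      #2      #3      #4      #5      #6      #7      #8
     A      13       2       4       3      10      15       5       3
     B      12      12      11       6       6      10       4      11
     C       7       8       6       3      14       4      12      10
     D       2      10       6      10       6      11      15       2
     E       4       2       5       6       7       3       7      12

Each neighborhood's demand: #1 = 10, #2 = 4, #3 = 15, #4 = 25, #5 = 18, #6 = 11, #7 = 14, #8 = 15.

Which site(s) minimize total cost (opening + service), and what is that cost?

Open A and D; minimum total cost 794.

For any fixed open set, each neighborhood goes to its cheapest open site; total = fixed + service.
{A, D}: #1→D 2·10=20, #2→A 2·4=8, #3→A 4·15=60, #4→A 3·25=75, #5→D 6·18=108, #6→D 11·11=121, #7→A 5·14=70, #8→D 2·15=30. Service 492; fixed 302; total 794.
{A}: #1→A 13·10=130, #2→A 2·4=8, #3→A 4·15=60, #4→A 3·25=75, #5→A 10·18=180, #6→A 15·11=165, #7→A 5·14=70, #8→A 3·15=45. Service 733; fixed 139; total 872.
{A, C}: #1→C 7·10=70, #2→A 2·4=8, #3→A 4·15=60, #4→A 3·25=75, #5→A 10·18=180, #6→C 4·11=44, #7→A 5·14=70, #8→A 3·15=45. Service 552; fixed 325; total 877.
{A, B, C, D, E}: #1→D 2·10=20, #2→A 2·4=8, #3→A 4·15=60, #4→A 3·25=75, #5→B 6·18=108, #6→E 3·11=33, #7→B 4·14=56, #8→D 2·15=30. Service 390; fixed 1104; total 1494.
No other subset beats 794.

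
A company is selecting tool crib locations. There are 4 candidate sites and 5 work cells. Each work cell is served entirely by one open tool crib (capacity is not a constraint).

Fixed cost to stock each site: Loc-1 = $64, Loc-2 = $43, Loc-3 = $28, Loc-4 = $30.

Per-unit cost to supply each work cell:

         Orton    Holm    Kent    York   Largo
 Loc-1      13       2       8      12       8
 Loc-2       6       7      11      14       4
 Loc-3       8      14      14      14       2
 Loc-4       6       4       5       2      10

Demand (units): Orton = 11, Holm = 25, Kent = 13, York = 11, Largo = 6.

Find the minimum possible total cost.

Minimum total cost: 323

For any fixed open set, each work cell goes to its cheapest open site; total = fixed + service.
{Loc-3, Loc-4}: Orton→Loc-4 6·11=66, Holm→Loc-4 4·25=100, Kent→Loc-4 5·13=65, York→Loc-4 2·11=22, Largo→Loc-3 2·6=12. Service 265; fixed 58; total 323.
{Loc-1, Loc-3, Loc-4}: Orton→Loc-4 6·11=66, Holm→Loc-1 2·25=50, Kent→Loc-4 5·13=65, York→Loc-4 2·11=22, Largo→Loc-3 2·6=12. Service 215; fixed 122; total 337.
{Loc-4}: service 313 + fixed 30 = 343
{Loc-1, Loc-2, Loc-3, Loc-4}: service 215 + fixed 165 = 380
No other subset beats 323.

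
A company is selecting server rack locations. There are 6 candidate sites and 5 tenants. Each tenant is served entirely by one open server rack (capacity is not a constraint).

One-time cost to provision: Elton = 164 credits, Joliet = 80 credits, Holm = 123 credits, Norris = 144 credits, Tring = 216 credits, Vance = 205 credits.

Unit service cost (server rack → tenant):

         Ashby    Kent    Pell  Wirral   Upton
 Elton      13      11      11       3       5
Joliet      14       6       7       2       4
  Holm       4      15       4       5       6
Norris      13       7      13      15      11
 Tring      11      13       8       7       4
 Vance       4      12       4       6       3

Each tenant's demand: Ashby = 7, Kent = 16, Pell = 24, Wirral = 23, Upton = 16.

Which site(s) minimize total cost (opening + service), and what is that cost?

Open Joliet and Holm; minimum total cost 533.

For any fixed open set, each tenant goes to its cheapest open site; total = fixed + service.
{Joliet, Holm}: Ashby→Holm 4·7=28, Kent→Joliet 6·16=96, Pell→Holm 4·24=96, Wirral→Joliet 2·23=46, Upton→Joliet 4·16=64. Service 330; fixed 203; total 533.
{Joliet}: service 472 + fixed 80 = 552
{Joliet, Vance}: service 314 + fixed 285 = 599
{Elton, Joliet, Holm, Norris, Tring, Vance}: service 314 + fixed 932 = 1246
No other subset beats 533.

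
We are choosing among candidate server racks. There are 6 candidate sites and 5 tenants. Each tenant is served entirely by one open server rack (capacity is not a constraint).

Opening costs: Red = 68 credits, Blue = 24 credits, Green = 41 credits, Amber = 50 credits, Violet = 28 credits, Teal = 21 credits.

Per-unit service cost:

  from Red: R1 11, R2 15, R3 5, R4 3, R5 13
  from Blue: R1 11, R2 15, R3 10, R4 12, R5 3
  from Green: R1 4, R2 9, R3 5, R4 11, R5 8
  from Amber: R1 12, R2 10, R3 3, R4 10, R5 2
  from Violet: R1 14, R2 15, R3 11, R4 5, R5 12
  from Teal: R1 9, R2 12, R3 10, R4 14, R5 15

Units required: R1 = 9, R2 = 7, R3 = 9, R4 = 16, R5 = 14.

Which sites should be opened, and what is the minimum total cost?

Open Green, Amber and Violet; minimum total cost 353.

For any fixed open set, each tenant goes to its cheapest open site; total = fixed + service.
{Green, Amber, Violet}: R1→Green 4·9=36, R2→Green 9·7=63, R3→Amber 3·9=27, R4→Violet 5·16=80, R5→Amber 2·14=28. Service 234; fixed 119; total 353.
{Blue, Green, Violet}: service 266 + fixed 93 = 359
{Red, Green, Amber}: R1→Green 4·9=36, R2→Green 9·7=63, R3→Amber 3·9=27, R4→Red 3·16=48, R5→Amber 2·14=28. Service 202; fixed 159; total 361.
{Red, Blue, Green, Amber, Violet, Teal}: R1→Green 4·9=36, R2→Green 9·7=63, R3→Amber 3·9=27, R4→Red 3·16=48, R5→Amber 2·14=28. Service 202; fixed 232; total 434.
No other subset beats 353.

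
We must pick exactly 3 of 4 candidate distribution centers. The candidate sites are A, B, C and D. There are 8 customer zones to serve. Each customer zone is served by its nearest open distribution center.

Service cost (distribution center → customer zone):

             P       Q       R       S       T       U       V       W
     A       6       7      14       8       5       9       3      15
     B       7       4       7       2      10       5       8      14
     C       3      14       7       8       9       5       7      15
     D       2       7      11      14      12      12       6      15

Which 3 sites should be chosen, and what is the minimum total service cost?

With exactly 3 open, each customer zone uses its cheapest among the chosen.
{A, B, D}: P→D 2, Q→B 4, R→B 7, S→B 2, T→A 5, U→B 5, V→A 3, W→B 14. Service cost 42.
{A, B, C}: service cost 43
{B, C, D}: service cost 49
Among all 4 size-3 choices, {A, B, D} is lowest.

Choose A, B and D; total service cost 42.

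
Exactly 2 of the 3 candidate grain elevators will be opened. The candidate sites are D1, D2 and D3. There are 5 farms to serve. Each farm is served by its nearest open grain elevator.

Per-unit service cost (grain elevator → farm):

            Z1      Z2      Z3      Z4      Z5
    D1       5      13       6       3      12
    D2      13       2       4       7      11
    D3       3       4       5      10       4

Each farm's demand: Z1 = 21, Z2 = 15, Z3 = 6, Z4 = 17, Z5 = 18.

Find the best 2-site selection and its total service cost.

With exactly 2 open, each farm uses its cheapest among the chosen.
{D1, D3}: Z1→D3 3·21=63, Z2→D3 4·15=60, Z3→D3 5·6=30, Z4→D1 3·17=51, Z5→D3 4·18=72. Service cost 276.
{D2, D3}: service cost 308
{D1, D2}: service cost 408
Among all 3 size-2 choices, {D1, D3} is lowest.

Choose D1 and D3; total service cost 276.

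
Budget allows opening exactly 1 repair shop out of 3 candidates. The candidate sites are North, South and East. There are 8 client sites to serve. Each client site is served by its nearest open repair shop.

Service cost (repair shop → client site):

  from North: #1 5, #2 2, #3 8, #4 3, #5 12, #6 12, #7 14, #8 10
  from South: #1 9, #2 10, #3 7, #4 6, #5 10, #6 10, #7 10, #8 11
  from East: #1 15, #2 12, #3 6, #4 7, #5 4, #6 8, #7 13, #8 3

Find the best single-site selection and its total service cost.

With exactly 1 open, each client site uses its cheapest among the chosen.
{North}: #1→North 5, #2→North 2, #3→North 8, #4→North 3, #5→North 12, #6→North 12, #7→North 14, #8→North 10. Service cost 66.
{East}: service cost 68
{South}: service cost 73
Among all 3 size-1 choices, {North} is lowest.

Choose North only; total service cost 66.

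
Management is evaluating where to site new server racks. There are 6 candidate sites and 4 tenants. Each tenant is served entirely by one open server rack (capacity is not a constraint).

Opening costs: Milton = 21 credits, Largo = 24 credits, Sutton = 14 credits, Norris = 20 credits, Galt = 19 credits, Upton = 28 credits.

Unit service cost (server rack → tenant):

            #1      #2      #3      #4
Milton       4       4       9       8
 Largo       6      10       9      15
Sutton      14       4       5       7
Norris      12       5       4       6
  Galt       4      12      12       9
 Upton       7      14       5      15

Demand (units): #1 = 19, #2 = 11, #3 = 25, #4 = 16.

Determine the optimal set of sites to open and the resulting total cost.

For any fixed open set, each tenant goes to its cheapest open site; total = fixed + service.
{Milton, Norris}: #1→Milton 4·19=76, #2→Milton 4·11=44, #3→Norris 4·25=100, #4→Norris 6·16=96. Service 316; fixed 41; total 357.
{Norris, Galt}: service 327 + fixed 39 = 366
{Sutton, Norris, Galt}: #1→Galt 4·19=76, #2→Sutton 4·11=44, #3→Norris 4·25=100, #4→Norris 6·16=96. Service 316; fixed 53; total 369.
{Milton, Largo, Sutton, Norris, Galt, Upton}: service 316 + fixed 126 = 442
No other subset beats 357.

Open Milton and Norris; minimum total cost 357.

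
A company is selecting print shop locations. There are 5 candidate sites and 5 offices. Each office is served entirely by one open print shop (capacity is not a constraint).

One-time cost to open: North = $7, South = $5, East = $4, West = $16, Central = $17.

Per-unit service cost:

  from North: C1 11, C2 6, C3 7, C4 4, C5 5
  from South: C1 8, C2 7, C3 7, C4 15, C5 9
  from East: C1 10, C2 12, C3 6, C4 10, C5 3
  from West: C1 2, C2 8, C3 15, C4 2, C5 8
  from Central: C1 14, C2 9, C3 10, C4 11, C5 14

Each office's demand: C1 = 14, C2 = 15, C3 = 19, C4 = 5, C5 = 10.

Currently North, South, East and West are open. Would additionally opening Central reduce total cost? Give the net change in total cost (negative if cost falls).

No — net change +17 (cost rises by 17).

Current service cost with {North, South, East, West}: 272.
Adding Central: each office re-picks its cheapest; new service cost 272, saving 0.
Extra fixed cost: 17. Net change = 17 − 0 = 17.
(Totals: 304 → 321.)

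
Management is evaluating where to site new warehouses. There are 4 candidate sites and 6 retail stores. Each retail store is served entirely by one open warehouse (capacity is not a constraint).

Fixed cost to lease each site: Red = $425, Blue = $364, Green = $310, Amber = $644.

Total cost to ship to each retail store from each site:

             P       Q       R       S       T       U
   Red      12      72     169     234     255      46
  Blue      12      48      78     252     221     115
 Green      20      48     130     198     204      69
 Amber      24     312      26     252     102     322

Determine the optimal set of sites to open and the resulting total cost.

Open Green only; minimum total cost 979.

For any fixed open set, each retail store goes to its cheapest open site; total = fixed + service.
{Green}: P→Green 20, Q→Green 48, R→Green 130, S→Green 198, T→Green 204, U→Green 69. Service 669; fixed 310; total 979.
{Blue}: P→Blue 12, Q→Blue 48, R→Blue 78, S→Blue 252, T→Blue 221, U→Blue 115. Service 726; fixed 364; total 1090.
{Red}: P→Red 12, Q→Red 72, R→Red 169, S→Red 234, T→Red 255, U→Red 46. Service 788; fixed 425; total 1213.
{Red, Blue, Green, Amber}: service 432 + fixed 1743 = 2175
No other subset beats 979.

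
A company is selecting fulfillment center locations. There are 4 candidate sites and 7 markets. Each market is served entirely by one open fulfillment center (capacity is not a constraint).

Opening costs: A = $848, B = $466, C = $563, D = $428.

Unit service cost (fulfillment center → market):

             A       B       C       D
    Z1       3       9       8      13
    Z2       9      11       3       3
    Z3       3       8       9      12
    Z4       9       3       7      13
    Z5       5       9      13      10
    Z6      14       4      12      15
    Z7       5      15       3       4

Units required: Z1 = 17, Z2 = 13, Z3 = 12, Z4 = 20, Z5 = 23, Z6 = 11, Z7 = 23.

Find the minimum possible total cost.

For any fixed open set, each market goes to its cheapest open site; total = fixed + service.
{C}: Z1→C 8·17=136, Z2→C 3·13=39, Z3→C 9·12=108, Z4→C 7·20=140, Z5→C 13·23=299, Z6→C 12·11=132, Z7→C 3·23=69. Service 923; fixed 563; total 1486.
{B}: service 1048 + fixed 466 = 1514
{D}: Z1→D 13·17=221, Z2→D 3·13=39, Z3→D 12·12=144, Z4→D 13·20=260, Z5→D 10·23=230, Z6→D 15·11=165, Z7→D 4·23=92. Service 1151; fixed 428; total 1579.
{A, B, C, D}: Z1→A 3·17=51, Z2→C 3·13=39, Z3→A 3·12=36, Z4→B 3·20=60, Z5→A 5·23=115, Z6→B 4·11=44, Z7→C 3·23=69. Service 414; fixed 2305; total 2719.
(All 15 nonempty subsets were checked; C only is lowest.)

Minimum total cost: 1486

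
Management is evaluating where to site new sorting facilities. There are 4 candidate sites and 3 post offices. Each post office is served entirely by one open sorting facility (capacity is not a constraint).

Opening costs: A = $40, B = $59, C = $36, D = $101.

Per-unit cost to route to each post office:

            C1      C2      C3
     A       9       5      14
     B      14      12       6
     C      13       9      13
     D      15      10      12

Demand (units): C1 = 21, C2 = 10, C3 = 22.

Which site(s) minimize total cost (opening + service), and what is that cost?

Open A and B; minimum total cost 470.

For any fixed open set, each post office goes to its cheapest open site; total = fixed + service.
{A, B}: C1→A 9·21=189, C2→A 5·10=50, C3→B 6·22=132. Service 371; fixed 99; total 470.
{A, B, C}: service 371 + fixed 135 = 506
{A, B, D}: service 371 + fixed 200 = 571
{A, B, C, D}: service 371 + fixed 236 = 607
No other subset beats 470.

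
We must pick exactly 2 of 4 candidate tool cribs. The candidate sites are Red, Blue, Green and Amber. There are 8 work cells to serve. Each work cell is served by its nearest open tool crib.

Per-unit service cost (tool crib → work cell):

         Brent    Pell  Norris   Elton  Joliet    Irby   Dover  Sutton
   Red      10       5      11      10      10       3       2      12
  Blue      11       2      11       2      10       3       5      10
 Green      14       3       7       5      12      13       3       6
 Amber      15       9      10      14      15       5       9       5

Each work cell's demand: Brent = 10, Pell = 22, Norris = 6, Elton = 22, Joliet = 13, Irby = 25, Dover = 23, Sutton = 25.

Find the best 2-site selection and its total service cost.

With exactly 2 open, each work cell uses its cheapest among the chosen.
{Blue, Green}: Brent→Blue 11·10=110, Pell→Blue 2·22=44, Norris→Green 7·6=42, Elton→Blue 2·22=44, Joliet→Blue 10·13=130, Irby→Blue 3·25=75, Dover→Green 3·23=69, Sutton→Green 6·25=150. Service cost 664.
{Blue, Amber}: service cost 703
{Red, Green}: service cost 719
Among all 6 size-2 choices, {Blue, Green} is lowest.

Choose Blue and Green; total service cost 664.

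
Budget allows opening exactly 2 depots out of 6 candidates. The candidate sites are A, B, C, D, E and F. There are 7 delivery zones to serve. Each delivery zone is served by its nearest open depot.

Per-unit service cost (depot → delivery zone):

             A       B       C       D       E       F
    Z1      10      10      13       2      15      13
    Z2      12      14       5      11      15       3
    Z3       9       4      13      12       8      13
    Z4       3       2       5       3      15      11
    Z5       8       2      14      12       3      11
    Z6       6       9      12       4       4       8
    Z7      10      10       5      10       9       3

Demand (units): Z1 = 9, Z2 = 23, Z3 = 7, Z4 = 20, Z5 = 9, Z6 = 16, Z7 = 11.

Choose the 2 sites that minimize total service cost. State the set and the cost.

Choose B and F; total service cost 406.

With exactly 2 open, each delivery zone uses its cheapest among the chosen.
{B, F}: Z1→B 10·9=90, Z2→F 3·23=69, Z3→B 4·7=28, Z4→B 2·20=40, Z5→B 2·9=18, Z6→F 8·16=128, Z7→F 3·11=33. Service cost 406.
{D, F}: service cost 427
{A, F}: service cost 483
Among all 15 size-2 choices, {B, F} is lowest.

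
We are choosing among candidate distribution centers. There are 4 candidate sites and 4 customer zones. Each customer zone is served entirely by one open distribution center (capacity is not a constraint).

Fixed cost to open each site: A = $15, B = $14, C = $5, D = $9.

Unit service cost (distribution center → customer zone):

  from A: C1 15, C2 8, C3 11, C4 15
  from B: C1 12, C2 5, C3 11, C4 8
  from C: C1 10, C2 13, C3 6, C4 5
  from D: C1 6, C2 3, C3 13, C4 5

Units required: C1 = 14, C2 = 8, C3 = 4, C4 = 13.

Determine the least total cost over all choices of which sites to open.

Minimum total cost: 211

For any fixed open set, each customer zone goes to its cheapest open site; total = fixed + service.
{C, D}: C1→D 6·14=84, C2→D 3·8=24, C3→C 6·4=24, C4→C 5·13=65. Service 197; fixed 14; total 211.
{B, C, D}: C1→D 6·14=84, C2→D 3·8=24, C3→C 6·4=24, C4→C 5·13=65. Service 197; fixed 28; total 225.
{A, C, D}: C1→D 6·14=84, C2→D 3·8=24, C3→C 6·4=24, C4→C 5·13=65. Service 197; fixed 29; total 226.
{A, B, C, D}: service 197 + fixed 43 = 240
No other subset beats 211.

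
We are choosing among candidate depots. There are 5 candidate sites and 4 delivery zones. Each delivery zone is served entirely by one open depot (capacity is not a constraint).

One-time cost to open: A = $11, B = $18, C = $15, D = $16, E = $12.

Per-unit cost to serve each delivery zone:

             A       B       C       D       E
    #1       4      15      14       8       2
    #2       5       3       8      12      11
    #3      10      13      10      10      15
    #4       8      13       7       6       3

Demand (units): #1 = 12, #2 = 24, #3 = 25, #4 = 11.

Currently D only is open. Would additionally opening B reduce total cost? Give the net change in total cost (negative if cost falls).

Yes — net change −198 (cost falls by 198).

Current service cost with {D}: 700.
Adding B: each delivery zone re-picks its cheapest; new service cost 484, saving 216.
Extra fixed cost: 18. Net change = 18 − 216 = -198.
(Totals: 716 → 518.)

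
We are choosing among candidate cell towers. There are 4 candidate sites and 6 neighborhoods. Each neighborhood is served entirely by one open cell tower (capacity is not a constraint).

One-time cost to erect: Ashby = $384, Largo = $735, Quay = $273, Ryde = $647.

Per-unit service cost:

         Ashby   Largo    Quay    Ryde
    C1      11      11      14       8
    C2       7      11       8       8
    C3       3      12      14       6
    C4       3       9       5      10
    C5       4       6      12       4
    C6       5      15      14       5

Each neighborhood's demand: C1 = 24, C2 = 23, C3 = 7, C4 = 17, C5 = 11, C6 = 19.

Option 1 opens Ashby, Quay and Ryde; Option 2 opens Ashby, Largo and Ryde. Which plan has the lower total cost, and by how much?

Option 1 is cheaper by 462.

Option 1: {Ashby, Quay, Ryde}: C1→Ryde 8·24=192, C2→Ashby 7·23=161, C3→Ashby 3·7=21, C4→Ashby 3·17=51, C5→Ashby 4·11=44, C6→Ashby 5·19=95. Service 564; fixed 1304; total 1868.
Option 2: {Ashby, Largo, Ryde}: C1→Ryde 8·24=192, C2→Ashby 7·23=161, C3→Ashby 3·7=21, C4→Ashby 3·17=51, C5→Ashby 4·11=44, C6→Ashby 5·19=95. Service 564; fixed 1766; total 2330.
Difference: |1868 − 2330| = 462.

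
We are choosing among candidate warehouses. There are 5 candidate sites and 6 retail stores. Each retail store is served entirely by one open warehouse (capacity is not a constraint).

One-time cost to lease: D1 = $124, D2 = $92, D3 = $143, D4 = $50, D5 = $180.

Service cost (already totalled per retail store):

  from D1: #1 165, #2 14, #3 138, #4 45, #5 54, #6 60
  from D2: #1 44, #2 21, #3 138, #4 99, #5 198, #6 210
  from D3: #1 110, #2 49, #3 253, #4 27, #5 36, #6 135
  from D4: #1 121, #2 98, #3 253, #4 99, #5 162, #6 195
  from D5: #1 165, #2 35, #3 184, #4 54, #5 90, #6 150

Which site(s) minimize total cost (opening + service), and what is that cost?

Open D1 and D2; minimum total cost 571.

For any fixed open set, each retail store goes to its cheapest open site; total = fixed + service.
{D1, D2}: #1→D2 44, #2→D1 14, #3→D1 138, #4→D1 45, #5→D1 54, #6→D1 60. Service 355; fixed 216; total 571.
{D1}: #1→D1 165, #2→D1 14, #3→D1 138, #4→D1 45, #5→D1 54, #6→D1 60. Service 476; fixed 124; total 600.
{D1, D4}: #1→D4 121, #2→D1 14, #3→D1 138, #4→D1 45, #5→D1 54, #6→D1 60. Service 432; fixed 174; total 606.
{D1, D2, D3, D4, D5}: #1→D2 44, #2→D1 14, #3→D1 138, #4→D3 27, #5→D3 36, #6→D1 60. Service 319; fixed 589; total 908.
No other subset beats 571.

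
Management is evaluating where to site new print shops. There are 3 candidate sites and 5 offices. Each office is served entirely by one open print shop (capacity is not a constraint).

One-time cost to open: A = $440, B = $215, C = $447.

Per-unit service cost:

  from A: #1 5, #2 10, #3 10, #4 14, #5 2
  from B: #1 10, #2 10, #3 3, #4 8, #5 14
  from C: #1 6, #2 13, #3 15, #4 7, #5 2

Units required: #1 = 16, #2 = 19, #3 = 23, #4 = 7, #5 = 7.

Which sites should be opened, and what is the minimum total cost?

Open B only; minimum total cost 788.

For any fixed open set, each office goes to its cheapest open site; total = fixed + service.
{B}: #1→B 10·16=160, #2→B 10·19=190, #3→B 3·23=69, #4→B 8·7=56, #5→B 14·7=98. Service 573; fixed 215; total 788.
{A}: #1→A 5·16=80, #2→A 10·19=190, #3→A 10·23=230, #4→A 14·7=98, #5→A 2·7=14. Service 612; fixed 440; total 1052.
{A, B}: #1→A 5·16=80, #2→A 10·19=190, #3→B 3·23=69, #4→B 8·7=56, #5→A 2·7=14. Service 409; fixed 655; total 1064.
{A, B, C}: #1→A 5·16=80, #2→A 10·19=190, #3→B 3·23=69, #4→C 7·7=49, #5→A 2·7=14. Service 402; fixed 1102; total 1504.
No other subset beats 788.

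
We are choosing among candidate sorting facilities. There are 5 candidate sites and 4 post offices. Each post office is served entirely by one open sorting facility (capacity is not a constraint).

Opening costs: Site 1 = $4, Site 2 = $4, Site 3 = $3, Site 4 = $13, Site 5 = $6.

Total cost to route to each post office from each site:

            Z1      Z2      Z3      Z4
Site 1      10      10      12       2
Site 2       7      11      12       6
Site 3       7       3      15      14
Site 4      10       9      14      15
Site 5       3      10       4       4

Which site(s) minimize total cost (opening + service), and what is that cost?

Open Site 3 and Site 5; minimum total cost 23.

For any fixed open set, each post office goes to its cheapest open site; total = fixed + service.
{Site 3, Site 5}: Z1→Site 5 3, Z2→Site 3 3, Z3→Site 5 4, Z4→Site 5 4. Service 14; fixed 9; total 23.
{Site 1, Site 3, Site 5}: Z1→Site 5 3, Z2→Site 3 3, Z3→Site 5 4, Z4→Site 1 2. Service 12; fixed 13; total 25.
{Site 2, Site 3, Site 5}: Z1→Site 5 3, Z2→Site 3 3, Z3→Site 5 4, Z4→Site 5 4. Service 14; fixed 13; total 27.
{Site 1, Site 2, Site 3, Site 4, Site 5}: Z1→Site 5 3, Z2→Site 3 3, Z3→Site 5 4, Z4→Site 1 2. Service 12; fixed 30; total 42.
No other subset beats 23.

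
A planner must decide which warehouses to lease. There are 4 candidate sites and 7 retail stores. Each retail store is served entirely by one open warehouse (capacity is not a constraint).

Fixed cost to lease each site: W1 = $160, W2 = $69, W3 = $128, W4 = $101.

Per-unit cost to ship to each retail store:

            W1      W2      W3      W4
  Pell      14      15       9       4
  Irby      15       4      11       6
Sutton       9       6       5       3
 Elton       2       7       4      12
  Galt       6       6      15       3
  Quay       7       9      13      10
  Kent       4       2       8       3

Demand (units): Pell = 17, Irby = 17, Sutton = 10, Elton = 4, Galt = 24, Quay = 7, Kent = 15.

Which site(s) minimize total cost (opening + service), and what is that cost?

Open W2 and W4; minimum total cost 529.

For any fixed open set, each retail store goes to its cheapest open site; total = fixed + service.
{W2, W4}: Pell→W4 4·17=68, Irby→W2 4·17=68, Sutton→W4 3·10=30, Elton→W2 7·4=28, Galt→W4 3·24=72, Quay→W2 9·7=63, Kent→W2 2·15=30. Service 359; fixed 170; total 529.
{W4}: service 435 + fixed 101 = 536
{W3, W4}: Pell→W4 4·17=68, Irby→W4 6·17=102, Sutton→W4 3·10=30, Elton→W3 4·4=16, Galt→W4 3·24=72, Quay→W4 10·7=70, Kent→W4 3·15=45. Service 403; fixed 229; total 632.
{W1, W2, W3, W4}: Pell→W4 4·17=68, Irby→W2 4·17=68, Sutton→W4 3·10=30, Elton→W1 2·4=8, Galt→W4 3·24=72, Quay→W1 7·7=49, Kent→W2 2·15=30. Service 325; fixed 458; total 783.
No other subset beats 529.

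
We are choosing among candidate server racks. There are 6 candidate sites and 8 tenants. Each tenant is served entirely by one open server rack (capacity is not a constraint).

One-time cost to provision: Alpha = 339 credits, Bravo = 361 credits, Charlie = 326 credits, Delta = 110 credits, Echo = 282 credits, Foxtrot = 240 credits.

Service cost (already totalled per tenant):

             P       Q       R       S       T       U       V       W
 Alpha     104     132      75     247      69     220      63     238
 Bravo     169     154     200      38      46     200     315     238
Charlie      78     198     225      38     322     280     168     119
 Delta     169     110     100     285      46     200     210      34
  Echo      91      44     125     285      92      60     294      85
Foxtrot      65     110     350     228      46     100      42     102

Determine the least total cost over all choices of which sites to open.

For any fixed open set, each tenant goes to its cheapest open site; total = fixed + service.
{Delta, Foxtrot}: P→Foxtrot 65, Q→Delta 110, R→Delta 100, S→Foxtrot 228, T→Delta 46, U→Foxtrot 100, V→Foxtrot 42, W→Delta 34. Service 725; fixed 350; total 1075.
{Charlie, Delta}: service 774 + fixed 436 = 1210
{Charlie, Delta, Foxtrot}: service 535 + fixed 676 = 1211
{Alpha, Bravo, Charlie, Delta, Echo, Foxtrot}: service 404 + fixed 1658 = 2062
No other subset beats 1075.

Minimum total cost: 1075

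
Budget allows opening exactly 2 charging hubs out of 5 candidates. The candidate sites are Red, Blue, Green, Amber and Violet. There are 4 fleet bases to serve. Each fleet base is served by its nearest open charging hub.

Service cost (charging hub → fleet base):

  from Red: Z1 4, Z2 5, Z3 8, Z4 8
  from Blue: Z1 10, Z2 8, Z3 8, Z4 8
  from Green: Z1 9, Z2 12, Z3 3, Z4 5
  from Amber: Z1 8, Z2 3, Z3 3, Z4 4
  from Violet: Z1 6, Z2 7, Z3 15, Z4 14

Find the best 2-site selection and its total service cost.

Choose Red and Amber; total service cost 14.

With exactly 2 open, each fleet base uses its cheapest among the chosen.
{Red, Amber}: Z1→Red 4, Z2→Amber 3, Z3→Amber 3, Z4→Amber 4. Service cost 14.
{Amber, Violet}: service cost 16
{Red, Green}: service cost 17
Among all 10 size-2 choices, {Red, Amber} is lowest.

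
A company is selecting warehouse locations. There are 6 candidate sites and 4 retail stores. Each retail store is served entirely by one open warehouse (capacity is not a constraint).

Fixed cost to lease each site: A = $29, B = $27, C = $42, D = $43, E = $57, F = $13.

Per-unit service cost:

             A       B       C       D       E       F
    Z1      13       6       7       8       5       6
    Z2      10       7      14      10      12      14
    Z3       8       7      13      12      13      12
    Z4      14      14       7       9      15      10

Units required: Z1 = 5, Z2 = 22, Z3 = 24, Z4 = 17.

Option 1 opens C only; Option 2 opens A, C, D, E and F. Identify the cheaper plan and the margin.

Option 1: {C}: Z1→C 7·5=35, Z2→C 14·22=308, Z3→C 13·24=312, Z4→C 7·17=119. Service 774; fixed 42; total 816.
Option 2: {A, C, D, E, F}: Z1→E 5·5=25, Z2→A 10·22=220, Z3→A 8·24=192, Z4→C 7·17=119. Service 556; fixed 184; total 740.
Difference: |816 − 740| = 76.

Option 2 is cheaper by 76.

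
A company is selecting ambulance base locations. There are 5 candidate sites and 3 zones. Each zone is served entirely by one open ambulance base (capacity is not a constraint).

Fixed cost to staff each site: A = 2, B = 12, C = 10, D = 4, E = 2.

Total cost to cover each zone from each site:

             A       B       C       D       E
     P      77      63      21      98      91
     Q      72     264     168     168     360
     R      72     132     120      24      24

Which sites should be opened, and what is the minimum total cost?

For any fixed open set, each zone goes to its cheapest open site; total = fixed + service.
{A, C, E}: P→C 21, Q→A 72, R→E 24. Service 117; fixed 14; total 131.
{A, C, D}: service 117 + fixed 16 = 133
{A, C, D, E}: P→C 21, Q→A 72, R→D 24. Service 117; fixed 18; total 135.
{A, B, C, D, E}: P→C 21, Q→A 72, R→D 24. Service 117; fixed 30; total 147.
No other subset beats 131.

Open A, C and E; minimum total cost 131.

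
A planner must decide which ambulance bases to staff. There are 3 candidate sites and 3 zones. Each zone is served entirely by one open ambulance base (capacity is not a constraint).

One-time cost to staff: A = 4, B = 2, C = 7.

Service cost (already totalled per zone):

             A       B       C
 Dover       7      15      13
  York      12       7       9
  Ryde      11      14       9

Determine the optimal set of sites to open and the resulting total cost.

Open A and B; minimum total cost 31.

For any fixed open set, each zone goes to its cheapest open site; total = fixed + service.
{A, B}: Dover→A 7, York→B 7, Ryde→A 11. Service 25; fixed 6; total 31.
{A}: service 30 + fixed 4 = 34
{A, B, C}: Dover→A 7, York→B 7, Ryde→C 9. Service 23; fixed 13; total 36.
{B}: Dover→B 15, York→B 7, Ryde→B 14. Service 36; fixed 2; total 38.
(All 7 nonempty subsets were checked; A and B is lowest.)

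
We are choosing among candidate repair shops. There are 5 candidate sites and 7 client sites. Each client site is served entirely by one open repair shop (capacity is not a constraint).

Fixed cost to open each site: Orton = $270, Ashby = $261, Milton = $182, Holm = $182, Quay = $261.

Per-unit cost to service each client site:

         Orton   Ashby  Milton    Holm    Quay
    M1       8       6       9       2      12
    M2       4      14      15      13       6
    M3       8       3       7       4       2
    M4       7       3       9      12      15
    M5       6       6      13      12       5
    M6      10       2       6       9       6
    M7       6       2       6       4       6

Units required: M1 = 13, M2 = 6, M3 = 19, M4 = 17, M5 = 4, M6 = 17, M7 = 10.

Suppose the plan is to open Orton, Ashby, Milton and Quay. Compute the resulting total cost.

Total cost: 1239

Each client site is assigned to its cheapest site among the open ones.
{Orton, Ashby, Milton, Quay}: M1→Ashby 6·13=78, M2→Orton 4·6=24, M3→Quay 2·19=38, M4→Ashby 3·17=51, M5→Quay 5·4=20, M6→Ashby 2·17=34, M7→Ashby 2·10=20. Service 265; fixed 974; total 1239.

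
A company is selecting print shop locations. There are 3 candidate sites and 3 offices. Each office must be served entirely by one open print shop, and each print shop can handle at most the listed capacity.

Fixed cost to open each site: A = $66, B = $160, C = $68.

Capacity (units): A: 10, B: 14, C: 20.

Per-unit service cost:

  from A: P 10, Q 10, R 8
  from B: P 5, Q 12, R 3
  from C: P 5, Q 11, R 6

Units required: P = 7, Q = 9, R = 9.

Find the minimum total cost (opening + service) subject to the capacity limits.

Minimum total cost: 313

Open {A, C}: P→C 5·7=35, Q→A 10·9=90, R→C 6·9=54.
Loads: A carries 9/10, C carries 16/20. Service 179; fixed 134; total 313.
Next best feasible plan costs 340.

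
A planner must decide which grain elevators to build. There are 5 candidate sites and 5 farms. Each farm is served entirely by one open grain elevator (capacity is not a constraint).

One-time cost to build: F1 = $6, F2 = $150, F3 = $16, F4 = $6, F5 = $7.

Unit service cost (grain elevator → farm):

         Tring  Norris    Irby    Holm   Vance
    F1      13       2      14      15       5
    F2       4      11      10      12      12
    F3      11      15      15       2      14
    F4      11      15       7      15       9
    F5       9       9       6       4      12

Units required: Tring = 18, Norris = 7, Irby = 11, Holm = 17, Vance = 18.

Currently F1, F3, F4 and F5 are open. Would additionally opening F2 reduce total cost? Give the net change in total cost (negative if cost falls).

No — net change +60 (cost rises by 60).

Current service cost with {F1, F3, F4, F5}: 366.
Adding F2: each farm re-picks its cheapest; new service cost 276, saving 90.
Extra fixed cost: 150. Net change = 150 − 90 = 60.
(Totals: 401 → 461.)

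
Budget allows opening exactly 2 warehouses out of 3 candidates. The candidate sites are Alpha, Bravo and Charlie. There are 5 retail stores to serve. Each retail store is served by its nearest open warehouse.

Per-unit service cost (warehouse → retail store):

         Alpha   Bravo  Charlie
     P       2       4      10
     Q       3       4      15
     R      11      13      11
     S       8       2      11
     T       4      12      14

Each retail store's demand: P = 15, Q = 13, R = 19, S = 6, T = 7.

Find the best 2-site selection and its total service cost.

With exactly 2 open, each retail store uses its cheapest among the chosen.
{Alpha, Bravo}: P→Alpha 2·15=30, Q→Alpha 3·13=39, R→Alpha 11·19=209, S→Bravo 2·6=12, T→Alpha 4·7=28. Service cost 318.
{Alpha, Charlie}: service cost 354
{Bravo, Charlie}: service cost 417
Among all 3 size-2 choices, {Alpha, Bravo} is lowest.

Choose Alpha and Bravo; total service cost 318.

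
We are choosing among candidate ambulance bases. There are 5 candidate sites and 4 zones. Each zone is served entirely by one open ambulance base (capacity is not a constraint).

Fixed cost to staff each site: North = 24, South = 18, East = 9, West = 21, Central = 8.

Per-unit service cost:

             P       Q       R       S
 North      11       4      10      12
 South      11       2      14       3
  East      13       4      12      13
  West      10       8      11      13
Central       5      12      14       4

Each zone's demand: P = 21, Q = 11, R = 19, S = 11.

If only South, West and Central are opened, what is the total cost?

Total cost: 416

Each zone is assigned to its cheapest site among the open ones.
{South, West, Central}: P→Central 5·21=105, Q→South 2·11=22, R→West 11·19=209, S→South 3·11=33. Service 369; fixed 47; total 416.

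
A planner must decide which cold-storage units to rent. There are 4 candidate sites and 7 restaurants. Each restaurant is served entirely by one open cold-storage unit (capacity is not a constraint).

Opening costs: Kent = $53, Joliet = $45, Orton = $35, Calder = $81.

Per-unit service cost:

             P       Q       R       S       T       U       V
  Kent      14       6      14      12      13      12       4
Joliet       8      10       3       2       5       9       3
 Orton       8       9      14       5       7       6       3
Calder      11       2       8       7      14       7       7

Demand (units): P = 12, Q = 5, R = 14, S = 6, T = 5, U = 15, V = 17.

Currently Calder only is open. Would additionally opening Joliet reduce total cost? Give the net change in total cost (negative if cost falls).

Yes — net change −204 (cost falls by 204).

Current service cost with {Calder}: 590.
Adding Joliet: each restaurant re-picks its cheapest; new service cost 341, saving 249.
Extra fixed cost: 45. Net change = 45 − 249 = -204.
(Totals: 671 → 467.)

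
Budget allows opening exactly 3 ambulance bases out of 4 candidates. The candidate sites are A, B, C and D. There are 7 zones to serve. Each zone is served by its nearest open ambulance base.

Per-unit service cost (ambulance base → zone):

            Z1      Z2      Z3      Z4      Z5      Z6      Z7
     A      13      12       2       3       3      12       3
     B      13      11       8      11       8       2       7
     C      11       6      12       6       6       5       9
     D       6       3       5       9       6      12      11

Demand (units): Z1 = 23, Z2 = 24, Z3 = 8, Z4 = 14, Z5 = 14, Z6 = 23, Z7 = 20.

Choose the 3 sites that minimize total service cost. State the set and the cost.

Choose A, B and D; total service cost 416.

With exactly 3 open, each zone uses its cheapest among the chosen.
{A, B, D}: Z1→D 6·23=138, Z2→D 3·24=72, Z3→A 2·8=16, Z4→A 3·14=42, Z5→A 3·14=42, Z6→B 2·23=46, Z7→A 3·20=60. Service cost 416.
{A, C, D}: service cost 485
{A, B, C}: service cost 603
Among all 4 size-3 choices, {A, B, D} is lowest.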